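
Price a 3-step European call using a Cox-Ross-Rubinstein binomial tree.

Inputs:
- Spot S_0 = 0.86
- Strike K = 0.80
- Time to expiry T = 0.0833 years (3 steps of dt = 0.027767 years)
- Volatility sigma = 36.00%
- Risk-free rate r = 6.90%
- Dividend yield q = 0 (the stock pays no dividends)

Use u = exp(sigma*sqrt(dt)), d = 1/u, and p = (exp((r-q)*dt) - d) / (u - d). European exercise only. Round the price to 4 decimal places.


Answer: Price = V(0,0) = 0.0747

Derivation:
dt = T/N = 0.027767
u = exp(sigma*sqrt(dt)) = 1.061824; d = 1/u = 0.941776
p = (exp((r-q)*dt) - d) / (u - d) = 0.500982
Discount per step: exp(-r*dt) = 0.998086
Stock lattice S(k, i) with i counting down-moves:
  k=0: S(0,0) = 0.8600
  k=1: S(1,0) = 0.9132; S(1,1) = 0.8099
  k=2: S(2,0) = 0.9696; S(2,1) = 0.8600; S(2,2) = 0.7628
  k=3: S(3,0) = 1.0296; S(3,1) = 0.9132; S(3,2) = 0.8099; S(3,3) = 0.7184
Terminal payoffs V(N, i) = max(S_T - K, 0):
  V(3,0) = 0.229570; V(3,1) = 0.113168; V(3,2) = 0.009927; V(3,3) = 0.000000
Backward induction: V(k, i) = exp(-r*dt) * [p * V(k+1, i) + (1-p) * V(k+1, i+1)].
  V(2,0) = exp(-r*dt) * [p*0.229570 + (1-p)*0.113168] = 0.171155
  V(2,1) = exp(-r*dt) * [p*0.113168 + (1-p)*0.009927] = 0.061531
  V(2,2) = exp(-r*dt) * [p*0.009927 + (1-p)*0.000000] = 0.004964
  V(1,0) = exp(-r*dt) * [p*0.171155 + (1-p)*0.061531] = 0.116228
  V(1,1) = exp(-r*dt) * [p*0.061531 + (1-p)*0.004964] = 0.033239
  V(0,0) = exp(-r*dt) * [p*0.116228 + (1-p)*0.033239] = 0.074672


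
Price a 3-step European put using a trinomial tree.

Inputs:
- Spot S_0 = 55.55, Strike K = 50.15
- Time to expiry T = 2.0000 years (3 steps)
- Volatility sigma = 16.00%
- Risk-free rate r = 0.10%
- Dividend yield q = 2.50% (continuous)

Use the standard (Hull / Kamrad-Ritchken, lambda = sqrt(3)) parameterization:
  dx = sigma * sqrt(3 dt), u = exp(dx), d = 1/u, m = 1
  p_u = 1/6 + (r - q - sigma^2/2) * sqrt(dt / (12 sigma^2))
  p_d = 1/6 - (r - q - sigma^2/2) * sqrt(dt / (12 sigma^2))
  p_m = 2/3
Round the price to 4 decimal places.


dt = T/N = 0.666667; dx = sigma*sqrt(3*dt) = 0.226274
u = exp(dx) = 1.253919; d = 1/u = 0.797499
p_u = 0.112455, p_m = 0.666667, p_d = 0.220878
Discount per step: exp(-r*dt) = 0.999334
Stock lattice S(k, j) with j the centered position index:
  k=0: S(0,+0) = 55.5500
  k=1: S(1,-1) = 44.3011; S(1,+0) = 55.5500; S(1,+1) = 69.6552
  k=2: S(2,-2) = 35.3301; S(2,-1) = 44.3011; S(2,+0) = 55.5500; S(2,+1) = 69.6552; S(2,+2) = 87.3420
  k=3: S(3,-3) = 28.1757; S(3,-2) = 35.3301; S(3,-1) = 44.3011; S(3,+0) = 55.5500; S(3,+1) = 69.6552; S(3,+2) = 87.3420; S(3,+3) = 109.5199
Terminal payoffs V(N, j) = max(K - S_T, 0):
  V(3,-3) = 21.974269; V(3,-2) = 14.819904; V(3,-1) = 5.848907; V(3,+0) = 0.000000; V(3,+1) = 0.000000; V(3,+2) = 0.000000; V(3,+3) = 0.000000
Backward induction: V(k, j) = exp(-r*dt) * [p_u * V(k+1, j+1) + p_m * V(k+1, j) + p_d * V(k+1, j-1)]
  V(2,-2) = exp(-r*dt) * [p_u*5.848907 + p_m*14.819904 + p_d*21.974269] = 15.381055
  V(2,-1) = exp(-r*dt) * [p_u*0.000000 + p_m*5.848907 + p_d*14.819904] = 7.167885
  V(2,+0) = exp(-r*dt) * [p_u*0.000000 + p_m*0.000000 + p_d*5.848907] = 1.291035
  V(2,+1) = exp(-r*dt) * [p_u*0.000000 + p_m*0.000000 + p_d*0.000000] = 0.000000
  V(2,+2) = exp(-r*dt) * [p_u*0.000000 + p_m*0.000000 + p_d*0.000000] = 0.000000
  V(1,-1) = exp(-r*dt) * [p_u*1.291035 + p_m*7.167885 + p_d*15.381055] = 8.315567
  V(1,+0) = exp(-r*dt) * [p_u*0.000000 + p_m*1.291035 + p_d*7.167885] = 2.442291
  V(1,+1) = exp(-r*dt) * [p_u*0.000000 + p_m*0.000000 + p_d*1.291035] = 0.284971
  V(0,+0) = exp(-r*dt) * [p_u*0.284971 + p_m*2.442291 + p_d*8.315567] = 3.494637

Answer: Price = V(0,0) = 3.4946


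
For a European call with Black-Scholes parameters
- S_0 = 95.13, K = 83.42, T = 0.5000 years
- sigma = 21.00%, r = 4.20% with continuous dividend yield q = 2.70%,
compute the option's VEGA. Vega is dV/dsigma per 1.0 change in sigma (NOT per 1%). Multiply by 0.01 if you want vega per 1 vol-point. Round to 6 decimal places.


d1 = 1.0093530994; d2 = 0.8608606753
phi(d1) = 0.2397076141; exp(-qT) = 0.9865907163; exp(-rT) = 0.9792189646
Vega = S * exp(-qT) * phi(d1) * sqrt(T) = 95.1300 * 0.9865907163 * 0.2397076141 * 0.7071067812 = 15.908211

Answer: Vega = 15.908211


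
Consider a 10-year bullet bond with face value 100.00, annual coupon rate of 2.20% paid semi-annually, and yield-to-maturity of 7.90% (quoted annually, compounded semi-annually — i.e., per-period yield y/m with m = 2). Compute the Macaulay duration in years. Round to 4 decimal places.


Coupon per period c = face * coupon_rate / m = 1.100000
Periods per year m = 2; per-period yield y/m = 0.039500
Number of cashflows N = 20
Cashflows (t years, CF_t, discount factor 1/(1+y/m)^(m*t), PV):
  t = 0.5000: CF_t = 1.100000, DF = 0.962001, PV = 1.058201
  t = 1.0000: CF_t = 1.100000, DF = 0.925446, PV = 1.017990
  t = 1.5000: CF_t = 1.100000, DF = 0.890280, PV = 0.979308
  t = 2.0000: CF_t = 1.100000, DF = 0.856450, PV = 0.942095
  t = 2.5000: CF_t = 1.100000, DF = 0.823906, PV = 0.906296
  t = 3.0000: CF_t = 1.100000, DF = 0.792598, PV = 0.871858
  t = 3.5000: CF_t = 1.100000, DF = 0.762480, PV = 0.838728
  t = 4.0000: CF_t = 1.100000, DF = 0.733507, PV = 0.806857
  t = 4.5000: CF_t = 1.100000, DF = 0.705634, PV = 0.776198
  t = 5.0000: CF_t = 1.100000, DF = 0.678821, PV = 0.746703
  t = 5.5000: CF_t = 1.100000, DF = 0.653026, PV = 0.718329
  t = 6.0000: CF_t = 1.100000, DF = 0.628212, PV = 0.691033
  t = 6.5000: CF_t = 1.100000, DF = 0.604340, PV = 0.664774
  t = 7.0000: CF_t = 1.100000, DF = 0.581376, PV = 0.639514
  t = 7.5000: CF_t = 1.100000, DF = 0.559284, PV = 0.615213
  t = 8.0000: CF_t = 1.100000, DF = 0.538032, PV = 0.591835
  t = 8.5000: CF_t = 1.100000, DF = 0.517587, PV = 0.569346
  t = 9.0000: CF_t = 1.100000, DF = 0.497919, PV = 0.547711
  t = 9.5000: CF_t = 1.100000, DF = 0.478999, PV = 0.526899
  t = 10.0000: CF_t = 101.100000, DF = 0.460798, PV = 46.586629
Price P = sum_t PV_t = 61.095517
Macaulay numerator sum_t t * PV_t:
  t * PV_t at t = 0.5000: 0.529101
  t * PV_t at t = 1.0000: 1.017990
  t * PV_t at t = 1.5000: 1.468962
  t * PV_t at t = 2.0000: 1.884190
  t * PV_t at t = 2.5000: 2.265741
  t * PV_t at t = 3.0000: 2.615574
  t * PV_t at t = 3.5000: 2.935549
  t * PV_t at t = 4.0000: 3.227429
  t * PV_t at t = 4.5000: 3.492889
  t * PV_t at t = 5.0000: 3.733514
  t * PV_t at t = 5.5000: 3.950808
  t * PV_t at t = 6.0000: 4.146198
  t * PV_t at t = 6.5000: 4.321033
  t * PV_t at t = 7.0000: 4.476595
  t * PV_t at t = 7.5000: 4.614095
  t * PV_t at t = 8.0000: 4.734682
  t * PV_t at t = 8.5000: 4.839441
  t * PV_t at t = 9.0000: 4.929403
  t * PV_t at t = 9.5000: 5.005540
  t * PV_t at t = 10.0000: 465.866286
Macaulay duration D = (sum_t t * PV_t) / P = 530.055018 / 61.095517 = 8.675841

Answer: Macaulay duration = 8.6758 years


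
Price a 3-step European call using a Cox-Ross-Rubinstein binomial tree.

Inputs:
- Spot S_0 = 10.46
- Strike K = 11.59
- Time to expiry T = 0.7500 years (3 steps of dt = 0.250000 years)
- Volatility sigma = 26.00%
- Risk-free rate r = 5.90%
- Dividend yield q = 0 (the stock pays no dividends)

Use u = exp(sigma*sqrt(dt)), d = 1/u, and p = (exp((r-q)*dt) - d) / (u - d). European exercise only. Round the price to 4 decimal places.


Answer: Price = V(0,0) = 0.6538

Derivation:
dt = T/N = 0.250000
u = exp(sigma*sqrt(dt)) = 1.138828; d = 1/u = 0.878095
p = (exp((r-q)*dt) - d) / (u - d) = 0.524536
Discount per step: exp(-r*dt) = 0.985358
Stock lattice S(k, i) with i counting down-moves:
  k=0: S(0,0) = 10.4600
  k=1: S(1,0) = 11.9121; S(1,1) = 9.1849
  k=2: S(2,0) = 13.5659; S(2,1) = 10.4600; S(2,2) = 8.0652
  k=3: S(3,0) = 15.4492; S(3,1) = 11.9121; S(3,2) = 9.1849; S(3,3) = 7.0820
Terminal payoffs V(N, i) = max(S_T - K, 0):
  V(3,0) = 3.859219; V(3,1) = 0.322145; V(3,2) = 0.000000; V(3,3) = 0.000000
Backward induction: V(k, i) = exp(-r*dt) * [p * V(k+1, i) + (1-p) * V(k+1, i+1)].
  V(2,0) = exp(-r*dt) * [p*3.859219 + (1-p)*0.322145] = 2.145587
  V(2,1) = exp(-r*dt) * [p*0.322145 + (1-p)*0.000000] = 0.166503
  V(2,2) = exp(-r*dt) * [p*0.000000 + (1-p)*0.000000] = 0.000000
  V(1,0) = exp(-r*dt) * [p*2.145587 + (1-p)*0.166503] = 1.186966
  V(1,1) = exp(-r*dt) * [p*0.166503 + (1-p)*0.000000] = 0.086058
  V(0,0) = exp(-r*dt) * [p*1.186966 + (1-p)*0.086058] = 0.653809


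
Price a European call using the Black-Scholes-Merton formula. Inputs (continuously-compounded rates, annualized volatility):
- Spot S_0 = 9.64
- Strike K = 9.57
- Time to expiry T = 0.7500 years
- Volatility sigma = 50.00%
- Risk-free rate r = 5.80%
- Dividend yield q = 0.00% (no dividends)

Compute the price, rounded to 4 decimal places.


Answer: Price = 1.8610

Derivation:
d1 = (ln(S/K) + (r - q + 0.5*sigma^2) * T) / (sigma * sqrt(T)) = 0.33379599
d2 = d1 - sigma * sqrt(T) = -0.09921671
exp(-rT) = 0.95743255; exp(-qT) = 1.00000000
C = S_0 * exp(-qT) * N(d1) - K * exp(-rT) * N(d2)
N(d1) = 0.63073324; N(d2) = 0.46048310
C = 9.6400 * 1.00000000 * 0.63073324 - 9.5700 * 0.95743255 * 0.46048310 = 1.8610


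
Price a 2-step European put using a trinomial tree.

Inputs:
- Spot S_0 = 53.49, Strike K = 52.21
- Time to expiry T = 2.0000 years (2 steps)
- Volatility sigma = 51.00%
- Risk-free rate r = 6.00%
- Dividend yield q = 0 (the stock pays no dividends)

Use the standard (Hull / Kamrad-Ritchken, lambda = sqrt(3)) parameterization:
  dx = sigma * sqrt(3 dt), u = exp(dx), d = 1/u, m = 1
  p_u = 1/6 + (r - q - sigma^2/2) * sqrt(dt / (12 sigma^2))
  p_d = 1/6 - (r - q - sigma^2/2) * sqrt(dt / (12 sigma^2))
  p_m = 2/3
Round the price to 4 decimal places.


dt = T/N = 1.000000; dx = sigma*sqrt(3*dt) = 0.883346
u = exp(dx) = 2.418980; d = 1/u = 0.413397
p_u = 0.127016, p_m = 0.666667, p_d = 0.206317
Discount per step: exp(-r*dt) = 0.941765
Stock lattice S(k, j) with j the centered position index:
  k=0: S(0,+0) = 53.4900
  k=1: S(1,-1) = 22.1126; S(1,+0) = 53.4900; S(1,+1) = 129.3912
  k=2: S(2,-2) = 9.1413; S(2,-1) = 22.1126; S(2,+0) = 53.4900; S(2,+1) = 129.3912; S(2,+2) = 312.9948
Terminal payoffs V(N, j) = max(K - S_T, 0):
  V(2,-2) = 43.068697; V(2,-1) = 30.097373; V(2,+0) = 0.000000; V(2,+1) = 0.000000; V(2,+2) = 0.000000
Backward induction: V(k, j) = exp(-r*dt) * [p_u * V(k+1, j+1) + p_m * V(k+1, j) + p_d * V(k+1, j-1)]
  V(1,-1) = exp(-r*dt) * [p_u*0.000000 + p_m*30.097373 + p_d*43.068697] = 27.264763
  V(1,+0) = exp(-r*dt) * [p_u*0.000000 + p_m*0.000000 + p_d*30.097373] = 5.847982
  V(1,+1) = exp(-r*dt) * [p_u*0.000000 + p_m*0.000000 + p_d*0.000000] = 0.000000
  V(0,+0) = exp(-r*dt) * [p_u*0.000000 + p_m*5.847982 + p_d*27.264763] = 8.969215

Answer: Price = V(0,0) = 8.9692


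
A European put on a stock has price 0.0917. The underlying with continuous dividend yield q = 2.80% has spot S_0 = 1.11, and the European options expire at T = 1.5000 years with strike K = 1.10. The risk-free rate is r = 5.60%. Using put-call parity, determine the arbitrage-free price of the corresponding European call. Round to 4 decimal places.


Answer: Call price = 0.1447

Derivation:
Put-call parity: C - P = S_0 * exp(-qT) - K * exp(-rT).
S_0 * exp(-qT) = 1.1100 * 0.95886978 = 1.06434546
K * exp(-rT) = 1.1000 * 0.91943126 = 1.01137438
C = P + S*exp(-qT) - K*exp(-rT)
C = 0.0917 + 1.06434546 - 1.01137438 = 0.1447


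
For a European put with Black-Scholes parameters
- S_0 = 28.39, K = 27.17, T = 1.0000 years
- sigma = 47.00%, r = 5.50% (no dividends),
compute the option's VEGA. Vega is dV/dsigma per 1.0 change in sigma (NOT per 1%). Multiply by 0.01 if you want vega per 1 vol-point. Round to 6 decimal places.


d1 = 0.4454756320; d2 = -0.0245243680
phi(d1) = 0.3612580332; exp(-qT) = 1.0000000000; exp(-rT) = 0.9464851480
Vega = S * exp(-qT) * phi(d1) * sqrt(T) = 28.3900 * 1.0000000000 * 0.3612580332 * 1.0000000000 = 10.256116

Answer: Vega = 10.256116


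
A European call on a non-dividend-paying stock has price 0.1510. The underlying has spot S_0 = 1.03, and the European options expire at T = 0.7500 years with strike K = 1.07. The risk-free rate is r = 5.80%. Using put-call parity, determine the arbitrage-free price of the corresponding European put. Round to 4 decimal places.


Put-call parity: C - P = S_0 * exp(-qT) - K * exp(-rT).
S_0 * exp(-qT) = 1.0300 * 1.00000000 = 1.03000000
K * exp(-rT) = 1.0700 * 0.95743255 = 1.02445283
P = C - S*exp(-qT) + K*exp(-rT)
P = 0.1510 - 1.03000000 + 1.02445283 = 0.1455

Answer: Put price = 0.1455


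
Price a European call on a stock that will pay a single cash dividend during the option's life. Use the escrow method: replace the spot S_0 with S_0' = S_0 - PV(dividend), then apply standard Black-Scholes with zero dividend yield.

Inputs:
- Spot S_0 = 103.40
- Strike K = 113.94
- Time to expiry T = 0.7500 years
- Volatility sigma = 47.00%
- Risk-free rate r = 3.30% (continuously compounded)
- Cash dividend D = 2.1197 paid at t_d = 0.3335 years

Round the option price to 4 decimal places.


Answer: Price = 12.6427

Derivation:
PV(D) = D * exp(-r * t_d) = 2.1197 * 0.98905484 = 2.09649954
S_0' = S_0 - PV(D) = 103.4000 - 2.09649954 = 101.30350046
d1 = (ln(S_0'/K) + (r + sigma^2/2)*T) / (sigma*sqrt(T)) = -0.02447849
d2 = d1 - sigma*sqrt(T) = -0.43151043
exp(-rT) = 0.97555377
N(d1) = 0.49023547; N(d2) = 0.33304863
C = S_0' * N(d1) - K * exp(-rT) * N(d2) = 101.30350046 * 0.49023547 - 113.9400 * 0.97555377 * 0.33304863 = 12.6427


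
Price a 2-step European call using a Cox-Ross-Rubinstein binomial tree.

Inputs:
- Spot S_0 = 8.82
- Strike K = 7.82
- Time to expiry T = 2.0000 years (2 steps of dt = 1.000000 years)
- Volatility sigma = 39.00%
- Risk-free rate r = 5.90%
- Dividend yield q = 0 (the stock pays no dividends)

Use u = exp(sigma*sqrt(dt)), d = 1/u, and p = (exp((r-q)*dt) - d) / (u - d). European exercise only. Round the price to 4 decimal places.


Answer: Price = V(0,0) = 2.7791

Derivation:
dt = T/N = 1.000000
u = exp(sigma*sqrt(dt)) = 1.476981; d = 1/u = 0.677057
p = (exp((r-q)*dt) - d) / (u - d) = 0.479694
Discount per step: exp(-r*dt) = 0.942707
Stock lattice S(k, i) with i counting down-moves:
  k=0: S(0,0) = 8.8200
  k=1: S(1,0) = 13.0270; S(1,1) = 5.9716
  k=2: S(2,0) = 19.2406; S(2,1) = 8.8200; S(2,2) = 4.0431
Terminal payoffs V(N, i) = max(S_T - K, 0):
  V(2,0) = 11.420585; V(2,1) = 1.000000; V(2,2) = 0.000000
Backward induction: V(k, i) = exp(-r*dt) * [p * V(k+1, i) + (1-p) * V(k+1, i+1)].
  V(1,0) = exp(-r*dt) * [p*11.420585 + (1-p)*1.000000] = 5.655004
  V(1,1) = exp(-r*dt) * [p*1.000000 + (1-p)*0.000000] = 0.452210
  V(0,0) = exp(-r*dt) * [p*5.655004 + (1-p)*0.452210] = 2.779059


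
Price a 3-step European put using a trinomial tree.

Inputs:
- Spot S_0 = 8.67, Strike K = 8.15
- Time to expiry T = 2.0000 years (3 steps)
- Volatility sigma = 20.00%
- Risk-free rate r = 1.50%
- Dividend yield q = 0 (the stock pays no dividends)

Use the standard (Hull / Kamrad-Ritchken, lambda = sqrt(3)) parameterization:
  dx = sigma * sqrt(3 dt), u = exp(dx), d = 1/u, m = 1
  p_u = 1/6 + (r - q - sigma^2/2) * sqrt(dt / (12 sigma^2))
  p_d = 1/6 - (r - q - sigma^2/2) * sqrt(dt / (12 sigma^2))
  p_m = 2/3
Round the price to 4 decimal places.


Answer: Price = V(0,0) = 0.5919

Derivation:
dt = T/N = 0.666667; dx = sigma*sqrt(3*dt) = 0.282843
u = exp(dx) = 1.326896; d = 1/u = 0.753638
p_u = 0.160774, p_m = 0.666667, p_d = 0.172559
Discount per step: exp(-r*dt) = 0.990050
Stock lattice S(k, j) with j the centered position index:
  k=0: S(0,+0) = 8.6700
  k=1: S(1,-1) = 6.5340; S(1,+0) = 8.6700; S(1,+1) = 11.5042
  k=2: S(2,-2) = 4.9243; S(2,-1) = 6.5340; S(2,+0) = 8.6700; S(2,+1) = 11.5042; S(2,+2) = 15.2649
  k=3: S(3,-3) = 3.7111; S(3,-2) = 4.9243; S(3,-1) = 6.5340; S(3,+0) = 8.6700; S(3,+1) = 11.5042; S(3,+2) = 15.2649; S(3,+3) = 20.2549
Terminal payoffs V(N, j) = max(K - S_T, 0):
  V(3,-3) = 4.438854; V(3,-2) = 3.225694; V(3,-1) = 1.615956; V(3,+0) = 0.000000; V(3,+1) = 0.000000; V(3,+2) = 0.000000; V(3,+3) = 0.000000
Backward induction: V(k, j) = exp(-r*dt) * [p_u * V(k+1, j+1) + p_m * V(k+1, j) + p_d * V(k+1, j-1)]
  V(2,-2) = exp(-r*dt) * [p_u*1.615956 + p_m*3.225694 + p_d*4.438854] = 3.144628
  V(2,-1) = exp(-r*dt) * [p_u*0.000000 + p_m*1.615956 + p_d*3.225694] = 1.617669
  V(2,+0) = exp(-r*dt) * [p_u*0.000000 + p_m*0.000000 + p_d*1.615956] = 0.276073
  V(2,+1) = exp(-r*dt) * [p_u*0.000000 + p_m*0.000000 + p_d*0.000000] = 0.000000
  V(2,+2) = exp(-r*dt) * [p_u*0.000000 + p_m*0.000000 + p_d*0.000000] = 0.000000
  V(1,-1) = exp(-r*dt) * [p_u*0.276073 + p_m*1.617669 + p_d*3.144628] = 1.648894
  V(1,+0) = exp(-r*dt) * [p_u*0.000000 + p_m*0.276073 + p_d*1.617669] = 0.458584
  V(1,+1) = exp(-r*dt) * [p_u*0.000000 + p_m*0.000000 + p_d*0.276073] = 0.047165
  V(0,+0) = exp(-r*dt) * [p_u*0.047165 + p_m*0.458584 + p_d*1.648894] = 0.591889


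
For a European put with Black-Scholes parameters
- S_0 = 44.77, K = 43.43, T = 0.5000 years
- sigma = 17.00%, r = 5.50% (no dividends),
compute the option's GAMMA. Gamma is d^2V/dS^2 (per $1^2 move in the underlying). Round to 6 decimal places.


d1 = 0.5416673012; d2 = 0.4214591484
phi(d1) = 0.3445072080; exp(-qT) = 1.0000000000; exp(-rT) = 0.9728746826
Gamma = exp(-qT) * phi(d1) / (S * sigma * sqrt(T)) = 1.0000000000 * 0.3445072080 / (44.7700 * 0.1700 * 0.7071067812) = 0.064014

Answer: Gamma = 0.064014


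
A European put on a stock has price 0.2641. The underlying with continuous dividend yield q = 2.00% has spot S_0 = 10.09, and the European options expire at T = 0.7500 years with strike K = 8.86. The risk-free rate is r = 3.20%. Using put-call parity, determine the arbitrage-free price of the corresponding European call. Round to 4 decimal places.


Put-call parity: C - P = S_0 * exp(-qT) - K * exp(-rT).
S_0 * exp(-qT) = 10.0900 * 0.98511194 = 9.93977947
K * exp(-rT) = 8.8600 * 0.97628571 = 8.64989139
C = P + S*exp(-qT) - K*exp(-rT)
C = 0.2641 + 9.93977947 - 8.64989139 = 1.5540

Answer: Call price = 1.5540


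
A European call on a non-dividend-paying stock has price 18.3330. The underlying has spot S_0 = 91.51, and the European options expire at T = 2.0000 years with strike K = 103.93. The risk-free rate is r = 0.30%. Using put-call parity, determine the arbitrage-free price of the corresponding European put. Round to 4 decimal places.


Put-call parity: C - P = S_0 * exp(-qT) - K * exp(-rT).
S_0 * exp(-qT) = 91.5100 * 1.00000000 = 91.51000000
K * exp(-rT) = 103.9300 * 0.99401796 = 103.30828700
P = C - S*exp(-qT) + K*exp(-rT)
P = 18.3330 - 91.51000000 + 103.30828700 = 30.1313

Answer: Put price = 30.1313


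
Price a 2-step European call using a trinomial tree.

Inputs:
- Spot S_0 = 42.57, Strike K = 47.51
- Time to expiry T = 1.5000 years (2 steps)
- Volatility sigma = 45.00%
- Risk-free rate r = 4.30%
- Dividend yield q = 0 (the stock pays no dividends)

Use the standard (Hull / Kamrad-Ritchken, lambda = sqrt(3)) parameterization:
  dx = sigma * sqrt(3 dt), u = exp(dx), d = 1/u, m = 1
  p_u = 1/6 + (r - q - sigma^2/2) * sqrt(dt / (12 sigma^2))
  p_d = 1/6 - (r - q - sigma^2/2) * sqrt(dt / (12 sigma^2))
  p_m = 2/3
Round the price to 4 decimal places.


Answer: Price = V(0,0) = 8.0341

Derivation:
dt = T/N = 0.750000; dx = sigma*sqrt(3*dt) = 0.675000
u = exp(dx) = 1.964033; d = 1/u = 0.509156
p_u = 0.134306, p_m = 0.666667, p_d = 0.199028
Discount per step: exp(-r*dt) = 0.968264
Stock lattice S(k, j) with j the centered position index:
  k=0: S(0,+0) = 42.5700
  k=1: S(1,-1) = 21.6748; S(1,+0) = 42.5700; S(1,+1) = 83.6089
  k=2: S(2,-2) = 11.0359; S(2,-1) = 21.6748; S(2,+0) = 42.5700; S(2,+1) = 83.6089; S(2,+2) = 164.2106
Terminal payoffs V(N, j) = max(S_T - K, 0):
  V(2,-2) = 0.000000; V(2,-1) = 0.000000; V(2,+0) = 0.000000; V(2,+1) = 36.098884; V(2,+2) = 116.700605
Backward induction: V(k, j) = exp(-r*dt) * [p_u * V(k+1, j+1) + p_m * V(k+1, j) + p_d * V(k+1, j-1)]
  V(1,-1) = exp(-r*dt) * [p_u*0.000000 + p_m*0.000000 + p_d*0.000000] = 0.000000
  V(1,+0) = exp(-r*dt) * [p_u*36.098884 + p_m*0.000000 + p_d*0.000000] = 4.694418
  V(1,+1) = exp(-r*dt) * [p_u*116.700605 + p_m*36.098884 + p_d*0.000000] = 38.478310
  V(0,+0) = exp(-r*dt) * [p_u*38.478310 + p_m*4.694418 + p_d*0.000000] = 8.034139


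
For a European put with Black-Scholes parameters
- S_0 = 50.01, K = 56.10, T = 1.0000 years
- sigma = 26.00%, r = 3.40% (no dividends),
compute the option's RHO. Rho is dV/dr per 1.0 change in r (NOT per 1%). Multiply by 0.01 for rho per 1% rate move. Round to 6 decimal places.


d1 = -0.1812031811; d2 = -0.4412031811
phi(d1) = 0.3924461967; exp(-qT) = 1.0000000000; exp(-rT) = 0.9665715046
N(-d2) = 0.6704670448
Rho = -K*T*exp(-rT)*N(-d2) = -56.1000 * 1.0000 * 0.9665715046 * 0.6704670448 = -36.355848

Answer: Rho = -36.355848


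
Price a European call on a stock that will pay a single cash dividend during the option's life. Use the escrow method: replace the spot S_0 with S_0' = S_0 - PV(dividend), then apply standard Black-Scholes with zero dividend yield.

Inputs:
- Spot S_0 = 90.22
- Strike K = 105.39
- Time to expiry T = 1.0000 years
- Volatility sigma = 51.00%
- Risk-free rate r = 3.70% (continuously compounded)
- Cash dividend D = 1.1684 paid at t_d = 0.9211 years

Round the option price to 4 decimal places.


PV(D) = D * exp(-r * t_d) = 1.1684 * 0.96649351 = 1.12925101
S_0' = S_0 - PV(D) = 90.2200 - 1.12925101 = 89.09074899
d1 = (ln(S_0'/K) + (r + sigma^2/2)*T) / (sigma*sqrt(T)) = -0.00188677
d2 = d1 - sigma*sqrt(T) = -0.51188677
exp(-rT) = 0.96367614
N(d1) = 0.49924729; N(d2) = 0.30436513
C = S_0' * N(d1) - K * exp(-rT) * N(d2) = 89.09074899 * 0.49924729 - 105.3900 * 0.96367614 * 0.30436513 = 13.5664

Answer: Price = 13.5664


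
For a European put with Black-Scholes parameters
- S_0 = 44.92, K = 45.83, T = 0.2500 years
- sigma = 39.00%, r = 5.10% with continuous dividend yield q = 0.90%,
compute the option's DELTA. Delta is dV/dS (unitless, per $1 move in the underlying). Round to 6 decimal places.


Answer: Delta = -0.479580

Derivation:
d1 = 0.0484960582; d2 = -0.1465039418
phi(d1) = 0.3984734264; exp(-qT) = 0.9977525294; exp(-rT) = 0.9873309369
N(-d1) = 0.4806604529
Delta = -exp(-qT) * N(-d1) = -0.9977525294 * 0.4806604529 = -0.479580


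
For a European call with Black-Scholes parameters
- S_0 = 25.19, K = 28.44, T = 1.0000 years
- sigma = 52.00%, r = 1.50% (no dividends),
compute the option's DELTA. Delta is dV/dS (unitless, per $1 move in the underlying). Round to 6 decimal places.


d1 = 0.0554817027; d2 = -0.4645182973
phi(d1) = 0.3983287368; exp(-qT) = 1.0000000000; exp(-rT) = 0.9851119396
N(d1) = 0.5221226467
Delta = exp(-qT) * N(d1) = 1.0000000000 * 0.5221226467 = 0.522123

Answer: Delta = 0.522123


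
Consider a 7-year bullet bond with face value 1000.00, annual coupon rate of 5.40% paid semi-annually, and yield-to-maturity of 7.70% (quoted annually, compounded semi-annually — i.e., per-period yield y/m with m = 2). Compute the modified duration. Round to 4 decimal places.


Answer: Modified duration = 5.6164

Derivation:
Coupon per period c = face * coupon_rate / m = 27.000000
Periods per year m = 2; per-period yield y/m = 0.038500
Number of cashflows N = 14
Cashflows (t years, CF_t, discount factor 1/(1+y/m)^(m*t), PV):
  t = 0.5000: CF_t = 27.000000, DF = 0.962927, PV = 25.999037
  t = 1.0000: CF_t = 27.000000, DF = 0.927229, PV = 25.035183
  t = 1.5000: CF_t = 27.000000, DF = 0.892854, PV = 24.107061
  t = 2.0000: CF_t = 27.000000, DF = 0.859754, PV = 23.213347
  t = 2.5000: CF_t = 27.000000, DF = 0.827880, PV = 22.352765
  t = 3.0000: CF_t = 27.000000, DF = 0.797188, PV = 21.524088
  t = 3.5000: CF_t = 27.000000, DF = 0.767635, PV = 20.726132
  t = 4.0000: CF_t = 27.000000, DF = 0.739176, PV = 19.957758
  t = 4.5000: CF_t = 27.000000, DF = 0.711773, PV = 19.217870
  t = 5.0000: CF_t = 27.000000, DF = 0.685386, PV = 18.505412
  t = 5.5000: CF_t = 27.000000, DF = 0.659977, PV = 17.819366
  t = 6.0000: CF_t = 27.000000, DF = 0.635509, PV = 17.158754
  t = 6.5000: CF_t = 27.000000, DF = 0.611949, PV = 16.522633
  t = 7.0000: CF_t = 1027.000000, DF = 0.589263, PV = 605.172844
Price P = sum_t PV_t = 877.312250
First compute Macaulay numerator sum_t t * PV_t:
  t * PV_t at t = 0.5000: 12.999519
  t * PV_t at t = 1.0000: 25.035183
  t * PV_t at t = 1.5000: 36.160591
  t * PV_t at t = 2.0000: 46.426694
  t * PV_t at t = 2.5000: 55.881913
  t * PV_t at t = 3.0000: 64.572264
  t * PV_t at t = 3.5000: 72.541462
  t * PV_t at t = 4.0000: 79.831033
  t * PV_t at t = 4.5000: 86.480416
  t * PV_t at t = 5.0000: 92.527059
  t * PV_t at t = 5.5000: 98.006514
  t * PV_t at t = 6.0000: 102.952525
  t * PV_t at t = 6.5000: 107.397114
  t * PV_t at t = 7.0000: 4236.209906
Macaulay duration D = 5117.022192 / 877.312250 = 5.832612
Modified duration = D / (1 + y/m) = 5.832612 / (1 + 0.038500) = 5.616382


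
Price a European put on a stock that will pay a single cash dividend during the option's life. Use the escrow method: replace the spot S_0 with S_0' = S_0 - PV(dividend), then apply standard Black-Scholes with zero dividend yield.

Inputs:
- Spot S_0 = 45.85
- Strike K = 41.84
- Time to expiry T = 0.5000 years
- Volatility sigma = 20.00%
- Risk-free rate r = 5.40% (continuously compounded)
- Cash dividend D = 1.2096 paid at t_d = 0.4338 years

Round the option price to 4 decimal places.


Answer: Price = 0.9305

Derivation:
PV(D) = D * exp(-r * t_d) = 1.2096 * 0.97684704 = 1.18159418
S_0' = S_0 - PV(D) = 45.8500 - 1.18159418 = 44.66840582
d1 = (ln(S_0'/K) + (r + sigma^2/2)*T) / (sigma*sqrt(T)) = 0.72417370
d2 = d1 - sigma*sqrt(T) = 0.58275235
exp(-rT) = 0.97336124
N(-d1) = 0.23447955; N(-d2) = 0.28003001
P = K * exp(-rT) * N(-d2) - S_0' * N(-d1) = 41.8400 * 0.97336124 * 0.28003001 - 44.66840582 * 0.23447955 = 0.9305


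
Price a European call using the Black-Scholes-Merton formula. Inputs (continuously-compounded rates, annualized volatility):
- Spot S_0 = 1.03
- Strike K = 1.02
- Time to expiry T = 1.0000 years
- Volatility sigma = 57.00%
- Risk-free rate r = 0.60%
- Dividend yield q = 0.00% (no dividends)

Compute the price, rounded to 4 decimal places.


d1 = (ln(S/K) + (r - q + 0.5*sigma^2) * T) / (sigma * sqrt(T)) = 0.31264241
d2 = d1 - sigma * sqrt(T) = -0.25735759
exp(-rT) = 0.99401796; exp(-qT) = 1.00000000
C = S_0 * exp(-qT) * N(d1) - K * exp(-rT) * N(d2)
N(d1) = 0.62272382; N(d2) = 0.39845137
C = 1.0300 * 1.00000000 * 0.62272382 - 1.0200 * 0.99401796 * 0.39845137 = 0.2374

Answer: Price = 0.2374


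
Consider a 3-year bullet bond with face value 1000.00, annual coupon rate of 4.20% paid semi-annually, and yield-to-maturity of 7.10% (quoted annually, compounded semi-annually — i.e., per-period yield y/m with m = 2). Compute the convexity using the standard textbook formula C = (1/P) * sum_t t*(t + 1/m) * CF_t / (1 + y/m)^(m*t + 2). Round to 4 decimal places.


Coupon per period c = face * coupon_rate / m = 21.000000
Periods per year m = 2; per-period yield y/m = 0.035500
Number of cashflows N = 6
Cashflows (t years, CF_t, discount factor 1/(1+y/m)^(m*t), PV):
  t = 0.5000: CF_t = 21.000000, DF = 0.965717, PV = 20.280058
  t = 1.0000: CF_t = 21.000000, DF = 0.932609, PV = 19.584798
  t = 1.5000: CF_t = 21.000000, DF = 0.900637, PV = 18.913373
  t = 2.0000: CF_t = 21.000000, DF = 0.869760, PV = 18.264967
  t = 2.5000: CF_t = 21.000000, DF = 0.839942, PV = 17.638790
  t = 3.0000: CF_t = 1021.000000, DF = 0.811147, PV = 828.180733
Price P = sum_t PV_t = 922.862718
Convexity numerator sum_t t*(t + 1/m) * CF_t / (1+y/m)^(m*t + 2):
  t = 0.5000: term = 9.456686
  t = 1.0000: term = 27.397450
  t = 1.5000: term = 52.916369
  t = 2.0000: term = 85.170399
  t = 2.5000: term = 123.375758
  t = 3.0000: term = 8109.876027
Convexity = (1/P) * sum = 8408.192689 / 922.862718 = 9.110990

Answer: Convexity = 9.1110


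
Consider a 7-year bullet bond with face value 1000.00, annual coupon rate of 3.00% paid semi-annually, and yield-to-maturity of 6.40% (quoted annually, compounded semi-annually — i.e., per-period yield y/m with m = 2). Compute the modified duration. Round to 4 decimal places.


Answer: Modified duration = 6.0825

Derivation:
Coupon per period c = face * coupon_rate / m = 15.000000
Periods per year m = 2; per-period yield y/m = 0.032000
Number of cashflows N = 14
Cashflows (t years, CF_t, discount factor 1/(1+y/m)^(m*t), PV):
  t = 0.5000: CF_t = 15.000000, DF = 0.968992, PV = 14.534884
  t = 1.0000: CF_t = 15.000000, DF = 0.938946, PV = 14.084190
  t = 1.5000: CF_t = 15.000000, DF = 0.909831, PV = 13.647471
  t = 2.0000: CF_t = 15.000000, DF = 0.881620, PV = 13.224293
  t = 2.5000: CF_t = 15.000000, DF = 0.854283, PV = 12.814238
  t = 3.0000: CF_t = 15.000000, DF = 0.827793, PV = 12.416897
  t = 3.5000: CF_t = 15.000000, DF = 0.802125, PV = 12.031877
  t = 4.0000: CF_t = 15.000000, DF = 0.777253, PV = 11.658795
  t = 4.5000: CF_t = 15.000000, DF = 0.753152, PV = 11.297282
  t = 5.0000: CF_t = 15.000000, DF = 0.729799, PV = 10.946979
  t = 5.5000: CF_t = 15.000000, DF = 0.707169, PV = 10.607538
  t = 6.0000: CF_t = 15.000000, DF = 0.685241, PV = 10.278622
  t = 6.5000: CF_t = 15.000000, DF = 0.663994, PV = 9.959905
  t = 7.0000: CF_t = 1015.000000, DF = 0.643405, PV = 653.055784
Price P = sum_t PV_t = 810.558754
First compute Macaulay numerator sum_t t * PV_t:
  t * PV_t at t = 0.5000: 7.267442
  t * PV_t at t = 1.0000: 14.084190
  t * PV_t at t = 1.5000: 20.471206
  t * PV_t at t = 2.0000: 26.448586
  t * PV_t at t = 2.5000: 32.035594
  t * PV_t at t = 3.0000: 37.250691
  t * PV_t at t = 3.5000: 42.111569
  t * PV_t at t = 4.0000: 46.635182
  t * PV_t at t = 4.5000: 50.837771
  t * PV_t at t = 5.0000: 54.734895
  t * PV_t at t = 5.5000: 58.341458
  t * PV_t at t = 6.0000: 61.671732
  t * PV_t at t = 6.5000: 64.739382
  t * PV_t at t = 7.0000: 4571.390487
Macaulay duration D = 5088.020184 / 810.558754 = 6.277176
Modified duration = D / (1 + y/m) = 6.277176 / (1 + 0.032000) = 6.082535


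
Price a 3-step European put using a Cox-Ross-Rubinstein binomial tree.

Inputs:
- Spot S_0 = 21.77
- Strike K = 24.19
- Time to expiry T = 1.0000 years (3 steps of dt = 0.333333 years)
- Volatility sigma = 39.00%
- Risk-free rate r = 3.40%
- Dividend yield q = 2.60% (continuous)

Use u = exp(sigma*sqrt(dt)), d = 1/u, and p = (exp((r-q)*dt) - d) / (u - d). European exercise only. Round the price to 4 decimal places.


Answer: Price = V(0,0) = 4.7989

Derivation:
dt = T/N = 0.333333
u = exp(sigma*sqrt(dt)) = 1.252531; d = 1/u = 0.798383
p = (exp((r-q)*dt) - d) / (u - d) = 0.449825
Discount per step: exp(-r*dt) = 0.988731
Stock lattice S(k, i) with i counting down-moves:
  k=0: S(0,0) = 21.7700
  k=1: S(1,0) = 27.2676; S(1,1) = 17.3808
  k=2: S(2,0) = 34.1535; S(2,1) = 21.7700; S(2,2) = 13.8765
  k=3: S(3,0) = 42.7784; S(3,1) = 27.2676; S(3,2) = 17.3808; S(3,3) = 11.0788
Terminal payoffs V(N, i) = max(K - S_T, 0):
  V(3,0) = 0.000000; V(3,1) = 0.000000; V(3,2) = 6.809198; V(3,3) = 13.111203
Backward induction: V(k, i) = exp(-r*dt) * [p * V(k+1, i) + (1-p) * V(k+1, i+1)].
  V(2,0) = exp(-r*dt) * [p*0.000000 + (1-p)*0.000000] = 0.000000
  V(2,1) = exp(-r*dt) * [p*0.000000 + (1-p)*6.809198] = 3.704035
  V(2,2) = exp(-r*dt) * [p*6.809198 + (1-p)*13.111203] = 10.160598
  V(1,0) = exp(-r*dt) * [p*0.000000 + (1-p)*3.704035] = 2.014904
  V(1,1) = exp(-r*dt) * [p*3.704035 + (1-p)*10.160598] = 7.174503
  V(0,0) = exp(-r*dt) * [p*2.014904 + (1-p)*7.174503] = 4.798892


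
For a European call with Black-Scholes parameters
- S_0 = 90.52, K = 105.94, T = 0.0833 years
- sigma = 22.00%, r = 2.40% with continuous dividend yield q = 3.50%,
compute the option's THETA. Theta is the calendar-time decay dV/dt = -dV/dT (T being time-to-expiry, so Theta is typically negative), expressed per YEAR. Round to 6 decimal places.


d1 = -2.4600438112; d2 = -2.5235396379
phi(d1) = 0.0193541907; exp(-qT) = 0.9970887459; exp(-rT) = 0.9980027971
Theta = -S*exp(-qT)*phi(d1)*sigma/(2*sqrt(T)) - r*K*exp(-rT)*N(d2) + q*S*exp(-qT)*N(d1)
N(d1) = 0.0069460028; N(d2) = 0.0058089981; sqrt(T) = 0.2886173938
Term 1 = -90.5200 * 0.9970887459 * 0.0193541907 * 0.2200 / (2 * 0.2886173938) = -0.6657689857
Term 2 = -0.0240 * 105.9400 * 0.9980027971 * 0.0058089981 = -0.0147402281
Term 3 = 0.0350 * 90.5200 * 0.9970887459 * 0.0069460028 = 0.0219422601
Theta = -0.6657689857 + (-0.0147402281) + (0.0219422601) = -0.658567

Answer: Theta = -0.658567


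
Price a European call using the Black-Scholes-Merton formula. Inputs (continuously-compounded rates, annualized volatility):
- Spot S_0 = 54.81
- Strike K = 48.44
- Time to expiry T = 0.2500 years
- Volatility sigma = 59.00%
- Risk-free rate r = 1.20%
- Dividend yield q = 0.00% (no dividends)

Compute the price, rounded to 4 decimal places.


d1 = (ln(S/K) + (r - q + 0.5*sigma^2) * T) / (sigma * sqrt(T)) = 0.57647200
d2 = d1 - sigma * sqrt(T) = 0.28147200
exp(-rT) = 0.99700450; exp(-qT) = 1.00000000
C = S_0 * exp(-qT) * N(d1) - K * exp(-rT) * N(d2)
N(d1) = 0.71785191; N(d2) = 0.61082580
C = 54.8100 * 1.00000000 * 0.71785191 - 48.4400 * 0.99700450 * 0.61082580 = 9.8457

Answer: Price = 9.8457


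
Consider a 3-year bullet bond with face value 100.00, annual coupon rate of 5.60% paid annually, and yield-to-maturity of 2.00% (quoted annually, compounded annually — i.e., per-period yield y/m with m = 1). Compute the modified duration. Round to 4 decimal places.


Answer: Modified duration = 2.7958

Derivation:
Coupon per period c = face * coupon_rate / m = 5.600000
Periods per year m = 1; per-period yield y/m = 0.020000
Number of cashflows N = 3
Cashflows (t years, CF_t, discount factor 1/(1+y/m)^(m*t), PV):
  t = 1.0000: CF_t = 5.600000, DF = 0.980392, PV = 5.490196
  t = 2.0000: CF_t = 5.600000, DF = 0.961169, PV = 5.382545
  t = 3.0000: CF_t = 105.600000, DF = 0.942322, PV = 99.509239
Price P = sum_t PV_t = 110.381980
First compute Macaulay numerator sum_t t * PV_t:
  t * PV_t at t = 1.0000: 5.490196
  t * PV_t at t = 2.0000: 10.765090
  t * PV_t at t = 3.0000: 298.527716
Macaulay duration D = 314.783002 / 110.381980 = 2.851761
Modified duration = D / (1 + y/m) = 2.851761 / (1 + 0.020000) = 2.795844


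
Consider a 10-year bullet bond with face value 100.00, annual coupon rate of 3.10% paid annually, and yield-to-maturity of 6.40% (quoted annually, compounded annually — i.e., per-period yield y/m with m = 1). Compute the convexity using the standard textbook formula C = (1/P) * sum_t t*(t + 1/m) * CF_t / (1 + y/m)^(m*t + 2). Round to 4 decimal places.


Coupon per period c = face * coupon_rate / m = 3.100000
Periods per year m = 1; per-period yield y/m = 0.064000
Number of cashflows N = 10
Cashflows (t years, CF_t, discount factor 1/(1+y/m)^(m*t), PV):
  t = 1.0000: CF_t = 3.100000, DF = 0.939850, PV = 2.913534
  t = 2.0000: CF_t = 3.100000, DF = 0.883317, PV = 2.738284
  t = 3.0000: CF_t = 3.100000, DF = 0.830185, PV = 2.573575
  t = 4.0000: CF_t = 3.100000, DF = 0.780249, PV = 2.418773
  t = 5.0000: CF_t = 3.100000, DF = 0.733317, PV = 2.273283
  t = 6.0000: CF_t = 3.100000, DF = 0.689208, PV = 2.136544
  t = 7.0000: CF_t = 3.100000, DF = 0.647752, PV = 2.008030
  t = 8.0000: CF_t = 3.100000, DF = 0.608789, PV = 1.887247
  t = 9.0000: CF_t = 3.100000, DF = 0.572170, PV = 1.773728
  t = 10.0000: CF_t = 103.100000, DF = 0.537754, PV = 55.442446
Price P = sum_t PV_t = 76.165445
Convexity numerator sum_t t*(t + 1/m) * CF_t / (1+y/m)^(m*t + 2):
  t = 1.0000: term = 5.147150
  t = 2.0000: term = 14.512640
  t = 3.0000: term = 27.279399
  t = 4.0000: term = 42.730888
  t = 5.0000: term = 60.240914
  t = 6.0000: term = 79.264361
  t = 7.0000: term = 99.328773
  t = 8.0000: term = 120.026712
  t = 9.0000: term = 141.008826
  t = 10.0000: term = 5387.060028
Convexity = (1/P) * sum = 5976.599691 / 76.165445 = 78.468650

Answer: Convexity = 78.4687


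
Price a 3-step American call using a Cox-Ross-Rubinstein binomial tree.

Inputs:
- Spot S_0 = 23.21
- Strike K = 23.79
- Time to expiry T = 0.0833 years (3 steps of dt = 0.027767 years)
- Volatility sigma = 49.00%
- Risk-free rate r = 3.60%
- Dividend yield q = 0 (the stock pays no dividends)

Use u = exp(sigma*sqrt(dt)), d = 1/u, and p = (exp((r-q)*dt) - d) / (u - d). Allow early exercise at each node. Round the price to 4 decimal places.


dt = T/N = 0.027767
u = exp(sigma*sqrt(dt)) = 1.085076; d = 1/u = 0.921594
p = (exp((r-q)*dt) - d) / (u - d) = 0.485716
Discount per step: exp(-r*dt) = 0.999001
Stock lattice S(k, i) with i counting down-moves:
  k=0: S(0,0) = 23.2100
  k=1: S(1,0) = 25.1846; S(1,1) = 21.3902
  k=2: S(2,0) = 27.3272; S(2,1) = 23.2100; S(2,2) = 19.7131
  k=3: S(3,0) = 29.6521; S(3,1) = 25.1846; S(3,2) = 21.3902; S(3,3) = 18.1675
Terminal payoffs V(N, i) = max(S_T - K, 0):
  V(3,0) = 5.862138; V(3,1) = 1.394622; V(3,2) = 0.000000; V(3,3) = 0.000000
Backward induction: V(k, i) = exp(-r*dt) * [p * V(k+1, i) + (1-p) * V(k+1, i+1)]; then take max(V_cont, immediate exercise) for American.
  V(2,0) = exp(-r*dt) * [p*5.862138 + (1-p)*1.394622] = 3.561005; exercise = 3.537237; V(2,0) = max -> 3.561005
  V(2,1) = exp(-r*dt) * [p*1.394622 + (1-p)*0.000000] = 0.676714; exercise = 0.000000; V(2,1) = max -> 0.676714
  V(2,2) = exp(-r*dt) * [p*0.000000 + (1-p)*0.000000] = 0.000000; exercise = 0.000000; V(2,2) = max -> 0.000000
  V(1,0) = exp(-r*dt) * [p*3.561005 + (1-p)*0.676714] = 2.075585; exercise = 1.394622; V(1,0) = max -> 2.075585
  V(1,1) = exp(-r*dt) * [p*0.676714 + (1-p)*0.000000] = 0.328362; exercise = 0.000000; V(1,1) = max -> 0.328362
  V(0,0) = exp(-r*dt) * [p*2.075585 + (1-p)*0.328362] = 1.175841; exercise = 0.000000; V(0,0) = max -> 1.175841

Answer: Price = V(0,0) = 1.1758


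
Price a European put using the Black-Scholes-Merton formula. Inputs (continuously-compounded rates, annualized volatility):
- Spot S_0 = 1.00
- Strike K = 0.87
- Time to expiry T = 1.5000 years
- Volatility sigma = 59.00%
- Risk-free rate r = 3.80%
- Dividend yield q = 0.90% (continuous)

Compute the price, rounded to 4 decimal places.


d1 = (ln(S/K) + (r - q + 0.5*sigma^2) * T) / (sigma * sqrt(T)) = 0.61422279
d2 = d1 - sigma * sqrt(T) = -0.10837668
exp(-rT) = 0.94459407; exp(-qT) = 0.98659072
P = K * exp(-rT) * N(-d2) - S_0 * exp(-qT) * N(-d1)
N(-d1) = 0.26953406; N(-d2) = 0.54315155
P = 0.8700 * 0.94459407 * 0.54315155 - 1.0000 * 0.98659072 * 0.26953406 = 0.1804

Answer: Price = 0.1804


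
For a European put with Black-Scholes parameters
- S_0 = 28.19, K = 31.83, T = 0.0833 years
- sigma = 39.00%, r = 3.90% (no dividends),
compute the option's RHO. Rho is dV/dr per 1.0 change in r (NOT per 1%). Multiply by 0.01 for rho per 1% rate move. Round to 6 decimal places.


d1 = -0.9937588173; d2 = -1.1063196009
phi(d1) = 0.2434808884; exp(-qT) = 1.0000000000; exp(-rT) = 0.9967565713
N(-d2) = 0.8657058946
Rho = -K*T*exp(-rT)*N(-d2) = -31.8300 * 0.0833 * 0.9967565713 * 0.8657058946 = -2.287922

Answer: Rho = -2.287922


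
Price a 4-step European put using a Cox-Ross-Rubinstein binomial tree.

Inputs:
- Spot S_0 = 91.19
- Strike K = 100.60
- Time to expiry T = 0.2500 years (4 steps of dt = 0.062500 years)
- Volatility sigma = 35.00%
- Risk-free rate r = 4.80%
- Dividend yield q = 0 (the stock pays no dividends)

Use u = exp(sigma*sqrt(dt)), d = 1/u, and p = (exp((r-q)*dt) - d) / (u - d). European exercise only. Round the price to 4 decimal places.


dt = T/N = 0.062500
u = exp(sigma*sqrt(dt)) = 1.091442; d = 1/u = 0.916219
p = (exp((r-q)*dt) - d) / (u - d) = 0.495286
Discount per step: exp(-r*dt) = 0.997004
Stock lattice S(k, i) with i counting down-moves:
  k=0: S(0,0) = 91.1900
  k=1: S(1,0) = 99.5286; S(1,1) = 83.5500
  k=2: S(2,0) = 108.6297; S(2,1) = 91.1900; S(2,2) = 76.5501
  k=3: S(3,0) = 118.5631; S(3,1) = 99.5286; S(3,2) = 83.5500; S(3,3) = 70.1366
  k=4: S(4,0) = 129.4048; S(4,1) = 108.6297; S(4,2) = 91.1900; S(4,3) = 76.5501; S(4,4) = 64.2605
Terminal payoffs V(N, i) = max(K - S_T, 0):
  V(4,0) = 0.000000; V(4,1) = 0.000000; V(4,2) = 9.410000; V(4,3) = 24.049914; V(4,4) = 36.339493
Backward induction: V(k, i) = exp(-r*dt) * [p * V(k+1, i) + (1-p) * V(k+1, i+1)].
  V(3,0) = exp(-r*dt) * [p*0.000000 + (1-p)*0.000000] = 0.000000
  V(3,1) = exp(-r*dt) * [p*0.000000 + (1-p)*9.410000] = 4.735135
  V(3,2) = exp(-r*dt) * [p*9.410000 + (1-p)*24.049914] = 16.748653
  V(3,3) = exp(-r*dt) * [p*24.049914 + (1-p)*36.339493] = 30.162019
  V(2,0) = exp(-r*dt) * [p*0.000000 + (1-p)*4.735135] = 2.382732
  V(2,1) = exp(-r*dt) * [p*4.735135 + (1-p)*16.748653] = 10.766183
  V(2,2) = exp(-r*dt) * [p*16.748653 + (1-p)*30.162019] = 23.448121
  V(1,0) = exp(-r*dt) * [p*2.382732 + (1-p)*10.766183] = 6.594168
  V(1,1) = exp(-r*dt) * [p*10.766183 + (1-p)*23.448121] = 17.115516
  V(0,0) = exp(-r*dt) * [p*6.594168 + (1-p)*17.115516] = 11.868783

Answer: Price = V(0,0) = 11.8688
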